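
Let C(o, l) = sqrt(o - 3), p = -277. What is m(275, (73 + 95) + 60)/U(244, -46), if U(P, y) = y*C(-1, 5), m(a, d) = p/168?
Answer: -277*I/15456 ≈ -0.017922*I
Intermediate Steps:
C(o, l) = sqrt(-3 + o)
m(a, d) = -277/168
U(P, y) = 2*I*y (U(P, y) = y*sqrt(-3 - 1) = y*sqrt(-4) = y*(2*I) = 2*I*y)
m(275, (73 + 95) + 60)/U(244, -46) = -277*I/92/168 = -277*I/15456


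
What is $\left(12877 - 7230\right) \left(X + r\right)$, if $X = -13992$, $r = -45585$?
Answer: $-336431319$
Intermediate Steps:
$\left(12877 - 7230\right) \left(X + r\right) = \left(12877 - 7230\right) \left(-13992 - 45585\right) = 5647 \left(-59577\right) = -336431319$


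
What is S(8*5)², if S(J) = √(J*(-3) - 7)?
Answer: -127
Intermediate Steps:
S(J) = √(-7 - 3*J) (S(J) = √(-3*J - 7) = √(-7 - 3*J))
S(8*5)² = (√(-7 - 24*5))² = (√(-7 - 3*40))² = (√(-7 - 120))² = (√(-127))² = (I*√127)² = -127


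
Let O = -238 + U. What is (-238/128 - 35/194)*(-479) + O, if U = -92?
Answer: 4016937/6208 ≈ 647.06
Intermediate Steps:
O = -330 (O = -238 - 92 = -330)
(-238/128 - 35/194)*(-479) + O = (-238/128 - 35/194)*(-479) - 330 = (-238*1/128 - 35*1/194)*(-479) - 330 = (-119/64 - 35/194)*(-479) - 330 = -12663/6208*(-479) - 330 = 6065577/6208 - 330 = 4016937/6208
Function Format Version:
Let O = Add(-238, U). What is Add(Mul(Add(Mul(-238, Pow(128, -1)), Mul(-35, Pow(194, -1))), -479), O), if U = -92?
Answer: Rational(4016937, 6208) ≈ 647.06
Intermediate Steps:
O = -330 (O = Add(-238, -92) = -330)
Add(Mul(Add(Mul(-238, Pow(128, -1)), Mul(-35, Pow(194, -1))), -479), O) = Add(Mul(Add(Mul(-238, Pow(128, -1)), Mul(-35, Pow(194, -1))), -479), -330) = Add(Mul(Add(Mul(-238, Rational(1, 128)), Mul(-35, Rational(1, 194))), -479), -330) = Add(Mul(Add(Rational(-119, 64), Rational(-35, 194)), -479), -330) = Add(Mul(Rational(-12663, 6208), -479), -330) = Add(Rational(6065577, 6208), -330) = Rational(4016937, 6208)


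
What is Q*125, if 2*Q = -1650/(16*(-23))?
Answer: 103125/368 ≈ 280.23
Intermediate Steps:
Q = 825/368 (Q = (-1650/(16*(-23)))/2 = (-1650/(-368))/2 = (-1650*(-1/368))/2 = (½)*(825/184) = 825/368 ≈ 2.2418)
Q*125 = (825/368)*125 = 103125/368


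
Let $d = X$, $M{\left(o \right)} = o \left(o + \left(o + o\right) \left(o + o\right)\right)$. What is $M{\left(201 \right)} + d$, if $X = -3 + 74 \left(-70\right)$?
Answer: $32517622$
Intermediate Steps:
$M{\left(o \right)} = o \left(o + 4 o^{2}\right)$ ($M{\left(o \right)} = o \left(o + 2 o 2 o\right) = o \left(o + 4 o^{2}\right)$)
$X = -5183$ ($X = -3 - 5180 = -5183$)
$d = -5183$
$M{\left(201 \right)} + d = 201^{2} \left(1 + 4 \cdot 201\right) - 5183 = 40401 \left(1 + 804\right) - 5183 = 40401 \cdot 805 - 5183 = 32522805 - 5183 = 32517622$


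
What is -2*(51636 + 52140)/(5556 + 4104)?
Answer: -752/35 ≈ -21.486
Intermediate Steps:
-2*(51636 + 52140)/(5556 + 4104) = -207552/9660 = -2*376/35 = -752/35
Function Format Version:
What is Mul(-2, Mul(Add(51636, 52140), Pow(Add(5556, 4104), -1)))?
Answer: Rational(-752, 35) ≈ -21.486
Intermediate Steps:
Mul(-2, Mul(Add(51636, 52140), Pow(Add(5556, 4104), -1))) = Mul(-2, Mul(103776, Pow(9660, -1))) = Mul(-2, Mul(103776, Rational(1, 9660))) = Mul(-2, Rational(376, 35)) = Rational(-752, 35)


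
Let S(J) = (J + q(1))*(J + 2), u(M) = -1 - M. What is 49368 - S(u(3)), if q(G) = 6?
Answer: 49372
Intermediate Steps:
S(J) = (2 + J)*(6 + J) (S(J) = (J + 6)*(J + 2) = (6 + J)*(2 + J) = (2 + J)*(6 + J))
49368 - S(u(3)) = 49368 - (12 + (-1 - 1*3)² + 8*(-1 - 1*3)) = 49368 - (12 + (-1 - 3)² + 8*(-1 - 3)) = 49368 - (12 + (-4)² + 8*(-4)) = 49368 - (12 + 16 - 32) = 49368 - 1*(-4) = 49368 + 4 = 49372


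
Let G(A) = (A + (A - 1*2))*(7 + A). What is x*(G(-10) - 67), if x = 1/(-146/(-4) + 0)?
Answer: -2/73 ≈ -0.027397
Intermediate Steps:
G(A) = (-2 + 2*A)*(7 + A) (G(A) = (A + (A - 2))*(7 + A) = (A + (-2 + A))*(7 + A) = (-2 + 2*A)*(7 + A))
x = 2/73 (x = 1/(-146*(-1/4) + 0) = 1/(73/2 + 0) = 1/(73/2) = 2/73 ≈ 0.027397)
x*(G(-10) - 67) = 2*((-14 + 2*(-10)**2 + 12*(-10)) - 67)/73 = 2*((-14 + 2*100 - 120) - 67)/73 = 2*((-14 + 200 - 120) - 67)/73 = 2*(66 - 67)/73 = (2/73)*(-1) = -2/73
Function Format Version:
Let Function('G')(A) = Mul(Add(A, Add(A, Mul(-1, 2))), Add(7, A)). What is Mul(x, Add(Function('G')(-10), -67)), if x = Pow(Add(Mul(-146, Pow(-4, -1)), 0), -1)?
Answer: Rational(-2, 73) ≈ -0.027397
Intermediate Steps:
Function('G')(A) = Mul(Add(-2, Mul(2, A)), Add(7, A)) (Function('G')(A) = Mul(Add(A, Add(A, -2)), Add(7, A)) = Mul(Add(A, Add(-2, A)), Add(7, A)) = Mul(Add(-2, Mul(2, A)), Add(7, A)))
x = Rational(2, 73) (x = Pow(Add(Mul(-146, Rational(-1, 4)), 0), -1) = Pow(Add(Rational(73, 2), 0), -1) = Pow(Rational(73, 2), -1) = Rational(2, 73) ≈ 0.027397)
Mul(x, Add(Function('G')(-10), -67)) = Mul(Rational(2, 73), Add(Add(-14, Mul(2, Pow(-10, 2)), Mul(12, -10)), -67)) = Mul(Rational(2, 73), Add(Add(-14, Mul(2, 100), -120), -67)) = Mul(Rational(2, 73), Add(Add(-14, 200, -120), -67)) = Mul(Rational(2, 73), Add(66, -67)) = Mul(Rational(2, 73), -1) = Rational(-2, 73)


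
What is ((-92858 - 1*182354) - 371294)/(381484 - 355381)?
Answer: -30786/1243 ≈ -24.767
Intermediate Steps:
((-92858 - 1*182354) - 371294)/(381484 - 355381) = ((-92858 - 182354) - 371294)/26103 = (-275212 - 371294)*(1/26103) = -646506*1/26103 = -30786/1243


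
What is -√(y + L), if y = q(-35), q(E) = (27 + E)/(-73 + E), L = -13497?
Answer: -I*√1093251/9 ≈ -116.18*I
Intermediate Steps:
q(E) = (27 + E)/(-73 + E)
y = 2/27 (y = (27 - 35)/(-73 - 35) = -8/(-108) = -1/108*(-8) = 2/27 ≈ 0.074074)
-√(y + L) = -√(2/27 - 13497) = -√(-364417/27) = -I*√1093251/9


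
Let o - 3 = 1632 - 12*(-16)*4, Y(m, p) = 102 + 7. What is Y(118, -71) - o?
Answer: -2294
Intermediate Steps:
Y(m, p) = 109
o = 2403 (o = 3 + (1632 - 12*(-16)*4) = 3 + (1632 + 192*4) = 3 + (1632 + 768) = 3 + 2400 = 2403)
Y(118, -71) - o = 109 - 1*2403 = 109 - 2403 = -2294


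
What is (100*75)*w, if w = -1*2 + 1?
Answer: -7500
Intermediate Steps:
w = -1 (w = -2 + 1 = -1)
(100*75)*w = (100*75)*(-1) = 7500*(-1) = -7500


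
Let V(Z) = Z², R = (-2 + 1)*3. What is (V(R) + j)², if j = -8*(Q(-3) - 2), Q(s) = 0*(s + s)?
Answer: 625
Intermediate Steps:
R = -3 (R = -1*3 = -3)
Q(s) = 0 (Q(s) = 0*(2*s) = 0)
j = 16 (j = -8*(0 - 2) = -8*(-2) = 16)
(V(R) + j)² = ((-3)² + 16)² = (9 + 16)² = 25² = 625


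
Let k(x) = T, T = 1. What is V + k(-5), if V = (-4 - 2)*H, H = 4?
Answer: -23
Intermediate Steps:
k(x) = 1
V = -24 (V = (-4 - 2)*4 = -6*4 = -24)
V + k(-5) = -24 + 1 = -23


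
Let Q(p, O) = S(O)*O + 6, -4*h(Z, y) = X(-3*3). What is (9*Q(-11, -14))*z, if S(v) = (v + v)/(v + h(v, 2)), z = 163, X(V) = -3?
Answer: -1833750/53 ≈ -34599.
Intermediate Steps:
h(Z, y) = 3/4 (h(Z, y) = -1/4*(-3) = 3/4)
S(v) = 2*v/(3/4 + v) (S(v) = (v + v)/(v + 3/4) = (2*v)/(3/4 + v) = 2*v/(3/4 + v))
Q(p, O) = 6 + 8*O**2/(3 + 4*O) (Q(p, O) = (8*O/(3 + 4*O))*O + 6 = 8*O**2/(3 + 4*O) + 6 = 6 + 8*O**2/(3 + 4*O))
(9*Q(-11, -14))*z = (9*(2*(9 + 4*(-14)**2 + 12*(-14))/(3 + 4*(-14))))*163 = (9*(2*(9 + 4*196 - 168)/(3 - 56)))*163 = (9*(2*(9 + 784 - 168)/(-53)))*163 = (9*(2*(-1/53)*625))*163 = (9*(-1250/53))*163 = -11250/53*163 = -1833750/53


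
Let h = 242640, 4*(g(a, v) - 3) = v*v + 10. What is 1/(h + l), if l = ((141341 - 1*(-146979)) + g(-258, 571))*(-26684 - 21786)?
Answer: -2/35851392325 ≈ -5.5786e-11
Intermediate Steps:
g(a, v) = 11/2 + v**2/4 (g(a, v) = 3 + (v*v + 10)/4 = 3 + (v**2 + 10)/4 = 3 + (10 + v**2)/4 = 3 + (5/2 + v**2/4) = 11/2 + v**2/4)
l = -35851877605/2 (l = ((141341 - 1*(-146979)) + (11/2 + (1/4)*571**2))*(-26684 - 21786) = ((141341 + 146979) + (11/2 + (1/4)*326041))*(-48470) = (288320 + (11/2 + 326041/4))*(-48470) = (288320 + 326063/4)*(-48470) = (1479343/4)*(-48470) = -35851877605/2 ≈ -1.7926e+10)
1/(h + l) = 1/(242640 - 35851877605/2) = 1/(-35851392325/2) = -2/35851392325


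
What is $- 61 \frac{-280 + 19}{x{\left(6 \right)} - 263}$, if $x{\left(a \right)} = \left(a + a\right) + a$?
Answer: $- \frac{15921}{245} \approx -64.984$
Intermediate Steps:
$x{\left(a \right)} = 3 a$ ($x{\left(a \right)} = 2 a + a = 3 a$)
$- 61 \frac{-280 + 19}{x{\left(6 \right)} - 263} = - 61 \frac{-280 + 19}{3 \cdot 6 - 263} = - 61 \left(- \frac{261}{18 - 263}\right) = - 61 \left(- \frac{261}{-245}\right) = - 61 \left(\left(-261\right) \left(- \frac{1}{245}\right)\right) = \left(-61\right) \frac{261}{245} = - \frac{15921}{245}$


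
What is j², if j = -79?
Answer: 6241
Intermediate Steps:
j² = (-79)² = 6241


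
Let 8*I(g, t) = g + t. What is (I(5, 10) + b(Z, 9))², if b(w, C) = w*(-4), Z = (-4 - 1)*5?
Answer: 664225/64 ≈ 10379.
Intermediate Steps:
Z = -25 (Z = -5*5 = -25)
b(w, C) = -4*w
I(g, t) = g/8 + t/8 (I(g, t) = (g + t)/8 = g/8 + t/8)
(I(5, 10) + b(Z, 9))² = (((⅛)*5 + (⅛)*10) - 4*(-25))² = ((5/8 + 5/4) + 100)² = (15/8 + 100)² = (815/8)² = 664225/64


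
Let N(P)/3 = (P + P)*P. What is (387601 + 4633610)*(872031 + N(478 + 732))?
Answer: 48487981800141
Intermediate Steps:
N(P) = 6*P² (N(P) = 3*((P + P)*P) = 3*((2*P)*P) = 3*(2*P²) = 6*P²)
(387601 + 4633610)*(872031 + N(478 + 732)) = (387601 + 4633610)*(872031 + 6*(478 + 732)²) = 5021211*(872031 + 6*1210²) = 5021211*(872031 + 6*1464100) = 5021211*(872031 + 8784600) = 5021211*9656631 = 48487981800141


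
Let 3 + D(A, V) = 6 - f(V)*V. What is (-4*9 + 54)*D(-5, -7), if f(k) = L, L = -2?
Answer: -198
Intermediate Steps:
f(k) = -2
D(A, V) = 3 + 2*V (D(A, V) = -3 + (6 - (-2)*V) = -3 + (6 + 2*V) = 3 + 2*V)
(-4*9 + 54)*D(-5, -7) = (-4*9 + 54)*(3 + 2*(-7)) = (-36 + 54)*(3 - 14) = 18*(-11) = -198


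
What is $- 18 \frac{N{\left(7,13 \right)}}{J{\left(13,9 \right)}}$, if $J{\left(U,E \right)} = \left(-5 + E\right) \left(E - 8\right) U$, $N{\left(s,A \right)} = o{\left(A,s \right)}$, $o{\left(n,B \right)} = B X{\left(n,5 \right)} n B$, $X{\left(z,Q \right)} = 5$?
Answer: $- \frac{2205}{2} \approx -1102.5$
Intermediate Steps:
$o{\left(n,B \right)} = 5 n B^{2}$ ($o{\left(n,B \right)} = B 5 n B = 5 B B n = 5 n B^{2}$)
$N{\left(s,A \right)} = 5 A s^{2}$
$J{\left(U,E \right)} = U \left(-8 + E\right) \left(-5 + E\right)$ ($J{\left(U,E \right)} = \left(-5 + E\right) \left(-8 + E\right) U = \left(-8 + E\right) \left(-5 + E\right) U = U \left(-8 + E\right) \left(-5 + E\right)$)
$- 18 \frac{N{\left(7,13 \right)}}{J{\left(13,9 \right)}} = - 18 \frac{5 \cdot 13 \cdot 7^{2}}{13 \left(40 + 9^{2} - 117\right)} = - 18 \frac{5 \cdot 13 \cdot 49}{13 \left(40 + 81 - 117\right)} = - 18 \frac{3185}{13 \cdot 4} = - 18 \cdot \frac{3185}{52} = - 18 \cdot 3185 \cdot \frac{1}{52} = \left(-18\right) \frac{245}{4} = - \frac{2205}{2}$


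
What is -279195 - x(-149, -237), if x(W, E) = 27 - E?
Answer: -279459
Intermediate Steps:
-279195 - x(-149, -237) = -279195 - (27 - 1*(-237)) = -279195 - (27 + 237) = -279195 - 1*264 = -279195 - 264 = -279459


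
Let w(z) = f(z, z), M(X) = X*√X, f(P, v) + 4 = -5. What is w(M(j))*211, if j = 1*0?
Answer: -1899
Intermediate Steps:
j = 0
f(P, v) = -9 (f(P, v) = -4 - 5 = -9)
M(X) = X^(3/2)
w(z) = -9
w(M(j))*211 = -9*211 = -1899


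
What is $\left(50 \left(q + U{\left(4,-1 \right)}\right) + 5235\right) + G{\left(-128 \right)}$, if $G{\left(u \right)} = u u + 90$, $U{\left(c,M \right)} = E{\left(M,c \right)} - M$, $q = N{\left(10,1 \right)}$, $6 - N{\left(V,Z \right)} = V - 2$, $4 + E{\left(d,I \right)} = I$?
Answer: $21659$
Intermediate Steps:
$E{\left(d,I \right)} = -4 + I$
$N{\left(V,Z \right)} = 8 - V$ ($N{\left(V,Z \right)} = 6 - \left(V - 2\right) = 6 - \left(-2 + V\right) = 8 - V$)
$q = -2$ ($q = 8 - 10 = -2$)
$U{\left(c,M \right)} = -4 + c - M$ ($U{\left(c,M \right)} = \left(-4 + c\right) - M = -4 + c - M$)
$G{\left(u \right)} = 90 + u^{2}$ ($G{\left(u \right)} = u^{2} + 90 = 90 + u^{2}$)
$\left(50 \left(q + U{\left(4,-1 \right)}\right) + 5235\right) + G{\left(-128 \right)} = \left(50 \left(-2 - -1\right) + 5235\right) + \left(90 + \left(-128\right)^{2}\right) = \left(50 \left(-2 + \left(-4 + 4 + 1\right)\right) + 5235\right) + \left(90 + 16384\right) = \left(50 \left(-2 + 1\right) + 5235\right) + 16474 = \left(50 \left(-1\right) + 5235\right) + 16474 = \left(-50 + 5235\right) + 16474 = 5185 + 16474 = 21659$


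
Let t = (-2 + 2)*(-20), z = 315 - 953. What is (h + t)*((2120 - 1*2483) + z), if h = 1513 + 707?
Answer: -2222220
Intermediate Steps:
z = -638
h = 2220
t = 0 (t = 0*(-20) = 0)
(h + t)*((2120 - 1*2483) + z) = (2220 + 0)*((2120 - 1*2483) - 638) = 2220*((2120 - 2483) - 638) = 2220*(-363 - 638) = 2220*(-1001) = -2222220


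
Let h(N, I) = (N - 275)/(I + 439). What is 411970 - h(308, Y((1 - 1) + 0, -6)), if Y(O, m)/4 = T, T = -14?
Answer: 157784477/383 ≈ 4.1197e+5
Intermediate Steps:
Y(O, m) = -56 (Y(O, m) = 4*(-14) = -56)
h(N, I) = (-275 + N)/(439 + I)
411970 - h(308, Y((1 - 1) + 0, -6)) = 411970 - (-275 + 308)/(439 - 56) = 411970 - 33/383 = 157784477/383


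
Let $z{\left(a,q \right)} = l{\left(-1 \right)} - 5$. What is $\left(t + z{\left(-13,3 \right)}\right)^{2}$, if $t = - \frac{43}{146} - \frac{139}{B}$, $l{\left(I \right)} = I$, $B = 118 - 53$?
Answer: $\frac{6404640841}{90060100} \approx 71.115$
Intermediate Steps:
$B = 65$ ($B = 118 - 53 = 65$)
$z{\left(a,q \right)} = -6$ ($z{\left(a,q \right)} = -1 - 5 = -6$)
$t = - \frac{23089}{9490}$ ($t = - \frac{43}{146} - \frac{139}{65} = - \frac{23089}{9490} \approx -2.433$)
$\left(t + z{\left(-13,3 \right)}\right)^{2} = \left(- \frac{23089}{9490} - 6\right)^{2} = \left(- \frac{80029}{9490}\right)^{2} = \frac{6404640841}{90060100}$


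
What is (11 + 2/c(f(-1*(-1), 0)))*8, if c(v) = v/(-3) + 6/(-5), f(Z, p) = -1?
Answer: 904/13 ≈ 69.538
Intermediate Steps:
c(v) = -6/5 - v/3 (c(v) = v*(-⅓) + 6*(-⅕) = -v/3 - 6/5 = -6/5 - v/3)
(11 + 2/c(f(-1*(-1), 0)))*8 = (11 + 2/(-6/5 - ⅓*(-1)))*8 = (11 + 2/(-6/5 + ⅓))*8 = (11 + 2/(-13/15))*8 = (11 + 2*(-15/13))*8 = (11 - 30/13)*8 = (113/13)*8 = 904/13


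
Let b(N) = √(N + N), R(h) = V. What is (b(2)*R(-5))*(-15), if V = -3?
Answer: 90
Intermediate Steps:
R(h) = -3
b(N) = √2*√N (b(N) = √(2*N) = √2*√N)
(b(2)*R(-5))*(-15) = ((√2*√2)*(-3))*(-15) = (2*(-3))*(-15) = -6*(-15) = 90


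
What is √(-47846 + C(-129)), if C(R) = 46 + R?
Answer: I*√47929 ≈ 218.93*I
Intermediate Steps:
√(-47846 + C(-129)) = √(-47846 + (46 - 129)) = √(-47846 - 83) = √(-47929) = I*√47929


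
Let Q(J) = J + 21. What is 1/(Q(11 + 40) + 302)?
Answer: 1/374 ≈ 0.0026738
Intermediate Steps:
Q(J) = 21 + J
1/(Q(11 + 40) + 302) = 1/((21 + (11 + 40)) + 302) = 1/((21 + 51) + 302) = 1/(72 + 302) = 1/374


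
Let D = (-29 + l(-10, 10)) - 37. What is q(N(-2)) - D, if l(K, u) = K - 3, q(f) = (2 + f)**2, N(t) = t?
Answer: 79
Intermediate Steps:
l(K, u) = -3 + K
D = -79 (D = (-29 + (-3 - 10)) - 37 = (-29 - 13) - 37 = -42 - 37 = -79)
q(N(-2)) - D = (2 - 2)**2 - 1*(-79) = 0**2 + 79 = 0 + 79 = 79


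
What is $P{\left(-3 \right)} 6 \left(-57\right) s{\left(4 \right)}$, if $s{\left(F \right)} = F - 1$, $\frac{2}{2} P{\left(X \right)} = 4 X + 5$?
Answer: $7182$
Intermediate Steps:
$P{\left(X \right)} = 5 + 4 X$ ($P{\left(X \right)} = 4 X + 5 = 5 + 4 X$)
$s{\left(F \right)} = -1 + F$ ($s{\left(F \right)} = F - 1 = -1 + F$)
$P{\left(-3 \right)} 6 \left(-57\right) s{\left(4 \right)} = \left(5 + 4 \left(-3\right)\right) 6 \left(-57\right) \left(-1 + 4\right) = \left(5 - 12\right) 6 \left(-57\right) 3 = \left(-7\right) 6 \left(-57\right) 3 = \left(-42\right) \left(-57\right) 3 = 2394 \cdot 3 = 7182$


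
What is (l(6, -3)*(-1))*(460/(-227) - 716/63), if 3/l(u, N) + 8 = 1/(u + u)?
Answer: -766048/150955 ≈ -5.0747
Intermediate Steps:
l(u, N) = 3/(-8 + 1/(2*u)) (l(u, N) = 3/(-8 + 1/(u + u)) = 3/(-8 + 1/(2*u)))
(l(6, -3)*(-1))*(460/(-227) - 716/63) = (-6*6/(-1 + 16*6)*(-1))*(460/(-227) - 716/63) = (-6*6/(-1 + 96)*(-1))*(460*(-1/227) - 716*1/63) = (-6*6/95*(-1))*(-460/227 - 716/63) = (-6*6*1/95*(-1))*(-191512/14301) = -36/95*(-1)*(-191512/14301) = (36/95)*(-191512/14301) = -766048/150955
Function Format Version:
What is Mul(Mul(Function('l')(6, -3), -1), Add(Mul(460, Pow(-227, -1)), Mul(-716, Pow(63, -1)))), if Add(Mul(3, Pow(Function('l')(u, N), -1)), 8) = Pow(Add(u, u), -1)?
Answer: Rational(-766048, 150955) ≈ -5.0747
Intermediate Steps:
Function('l')(u, N) = Mul(3, Pow(Add(-8, Mul(Rational(1, 2), Pow(u, -1))), -1)) (Function('l')(u, N) = Mul(3, Pow(Add(-8, Pow(Add(u, u), -1)), -1)) = Mul(3, Pow(Add(-8, Pow(Mul(2, u), -1)), -1)) = Mul(3, Pow(Add(-8, Mul(Rational(1, 2), Pow(u, -1))), -1)))
Mul(Mul(Function('l')(6, -3), -1), Add(Mul(460, Pow(-227, -1)), Mul(-716, Pow(63, -1)))) = Mul(Mul(Mul(-6, 6, Pow(Add(-1, Mul(16, 6)), -1)), -1), Add(Mul(460, Pow(-227, -1)), Mul(-716, Pow(63, -1)))) = Mul(Mul(Mul(-6, 6, Pow(Add(-1, 96), -1)), -1), Add(Mul(460, Rational(-1, 227)), Mul(-716, Rational(1, 63)))) = Mul(Mul(Mul(-6, 6, Pow(95, -1)), -1), Add(Rational(-460, 227), Rational(-716, 63))) = Mul(Mul(Mul(-6, 6, Rational(1, 95)), -1), Rational(-191512, 14301)) = Mul(Mul(Rational(-36, 95), -1), Rational(-191512, 14301)) = Mul(Rational(36, 95), Rational(-191512, 14301)) = Rational(-766048, 150955)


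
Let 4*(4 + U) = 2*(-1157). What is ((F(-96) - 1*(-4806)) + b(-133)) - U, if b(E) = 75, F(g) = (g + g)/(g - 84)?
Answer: 163937/30 ≈ 5464.6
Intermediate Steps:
F(g) = 2*g/(-84 + g) (F(g) = (2*g)/(-84 + g) = 2*g/(-84 + g))
U = -1165/2 (U = -4 + (2*(-1157))/4 = -4 + (¼)*(-2314) = -4 - 1157/2 = -1165/2 ≈ -582.50)
((F(-96) - 1*(-4806)) + b(-133)) - U = ((2*(-96)/(-84 - 96) - 1*(-4806)) + 75) - 1*(-1165/2) = ((2*(-96)/(-180) + 4806) + 75) + 1165/2 = ((2*(-96)*(-1/180) + 4806) + 75) + 1165/2 = ((16/15 + 4806) + 75) + 1165/2 = (72106/15 + 75) + 1165/2 = 73231/15 + 1165/2 = 163937/30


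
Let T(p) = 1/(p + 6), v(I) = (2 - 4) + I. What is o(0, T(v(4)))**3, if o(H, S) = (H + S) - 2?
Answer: -3375/512 ≈ -6.5918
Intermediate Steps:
v(I) = -2 + I
T(p) = 1/(6 + p)
o(H, S) = -2 + H + S
o(0, T(v(4)))**3 = (-2 + 0 + 1/(6 + (-2 + 4)))**3 = (-2 + 0 + 1/(6 + 2))**3 = (-2 + 0 + 1/8)**3 = (-15/8)**3 = -3375/512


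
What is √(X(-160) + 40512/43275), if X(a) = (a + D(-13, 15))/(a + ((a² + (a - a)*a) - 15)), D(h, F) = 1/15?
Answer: √200120741755455/14670225 ≈ 0.96429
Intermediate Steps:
D(h, F) = 1/15
X(a) = (1/15 + a)/(-15 + a + a²) (X(a) = (a + 1/15)/(a + ((a² + (a - a)*a) - 15)) = (1/15 + a)/(a + ((a² + 0*a) - 15)) = (1/15 + a)/(a + ((a² + 0) - 15)) = (1/15 + a)/(a + (a² - 15)) = (1/15 + a)/(a + (-15 + a²)) = (1/15 + a)/(-15 + a + a²))
√(X(-160) + 40512/43275) = √((1/15 - 160)/(-15 - 160 + (-160)²) + 40512/43275) = √(-2399/15/(-15 - 160 + 25600) + 40512*(1/43275)) = √(-2399/15/25425 + 13504/14425) = √((1/25425)*(-2399/15) + 13504/14425) = √(-2399/381375 + 13504/14425) = √(204619297/220053375) = √200120741755455/14670225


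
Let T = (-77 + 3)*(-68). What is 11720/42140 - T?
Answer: -10601838/2107 ≈ -5031.7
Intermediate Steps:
T = 5032 (T = -74*(-68) = 5032)
11720/42140 - T = 11720/42140 - 1*5032 = 11720*(1/42140) - 5032 = 586/2107 - 5032 = -10601838/2107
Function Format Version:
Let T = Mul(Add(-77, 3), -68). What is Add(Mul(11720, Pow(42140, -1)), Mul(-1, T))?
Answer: Rational(-10601838, 2107) ≈ -5031.7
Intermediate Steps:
T = 5032 (T = Mul(-74, -68) = 5032)
Add(Mul(11720, Pow(42140, -1)), Mul(-1, T)) = Add(Mul(11720, Pow(42140, -1)), Mul(-1, 5032)) = Add(Mul(11720, Rational(1, 42140)), -5032) = Add(Rational(586, 2107), -5032) = Rational(-10601838, 2107)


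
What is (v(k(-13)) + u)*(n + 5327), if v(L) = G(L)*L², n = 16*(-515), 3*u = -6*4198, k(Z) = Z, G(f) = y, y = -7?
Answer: 27903627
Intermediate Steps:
G(f) = -7
u = -8396 (u = (-6*4198)/3 = (⅓)*(-25188) = -8396)
n = -8240
v(L) = -7*L²
(v(k(-13)) + u)*(n + 5327) = (-7*(-13)² - 8396)*(-8240 + 5327) = (-7*169 - 8396)*(-2913) = (-1183 - 8396)*(-2913) = -9579*(-2913) = 27903627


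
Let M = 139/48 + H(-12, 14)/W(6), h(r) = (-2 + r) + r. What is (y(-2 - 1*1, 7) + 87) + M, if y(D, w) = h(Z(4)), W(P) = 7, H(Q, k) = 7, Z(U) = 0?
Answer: 4267/48 ≈ 88.896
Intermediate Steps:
h(r) = -2 + 2*r
y(D, w) = -2 (y(D, w) = -2 + 2*0 = -2 + 0 = -2)
M = 187/48 (M = 139/48 + 7/7 = 139*(1/48) + 7*(⅐) = 139/48 + 1 = 187/48 ≈ 3.8958)
(y(-2 - 1*1, 7) + 87) + M = (-2 + 87) + 187/48 = 85 + 187/48 = 4267/48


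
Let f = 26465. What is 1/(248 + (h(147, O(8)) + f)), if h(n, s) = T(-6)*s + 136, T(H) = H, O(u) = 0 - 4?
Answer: 1/26873 ≈ 3.7212e-5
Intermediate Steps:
O(u) = -4
h(n, s) = 136 - 6*s (h(n, s) = -6*s + 136 = 136 - 6*s)
1/(248 + (h(147, O(8)) + f)) = 1/(248 + ((136 - 6*(-4)) + 26465)) = 1/(248 + ((136 + 24) + 26465)) = 1/(248 + (160 + 26465)) = 1/(248 + 26625) = 1/26873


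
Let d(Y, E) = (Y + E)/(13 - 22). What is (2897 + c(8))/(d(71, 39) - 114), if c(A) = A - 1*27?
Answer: -12951/568 ≈ -22.801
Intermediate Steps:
c(A) = -27 + A (c(A) = A - 27 = -27 + A)
d(Y, E) = -E/9 - Y/9 (d(Y, E) = (E + Y)/(-9) = (E + Y)*(-⅑) = -E/9 - Y/9)
(2897 + c(8))/(d(71, 39) - 114) = (2897 + (-27 + 8))/((-⅑*39 - ⅑*71) - 114) = (2897 - 19)/((-13/3 - 71/9) - 114) = 2878/(-110/9 - 114) = 2878/(-1136/9) = 2878*(-9/1136) = -12951/568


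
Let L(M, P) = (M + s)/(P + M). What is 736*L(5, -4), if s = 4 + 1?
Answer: 7360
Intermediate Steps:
s = 5
L(M, P) = (5 + M)/(M + P) (L(M, P) = (M + 5)/(P + M) = (5 + M)/(M + P))
736*L(5, -4) = 736*((5 + 5)/(5 - 4)) = 736*(10/1) = 736*(1*10) = 736*10 = 7360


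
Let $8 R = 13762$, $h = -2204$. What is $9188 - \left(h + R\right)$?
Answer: $\frac{38687}{4} \approx 9671.8$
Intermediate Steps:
$R = \frac{6881}{4}$ ($R = \frac{1}{8} \cdot 13762 = \frac{6881}{4} \approx 1720.3$)
$9188 - \left(h + R\right) = 9188 - \left(-2204 + \frac{6881}{4}\right) = 9188 - - \frac{1935}{4} = 9188 + \frac{1935}{4} = \frac{38687}{4}$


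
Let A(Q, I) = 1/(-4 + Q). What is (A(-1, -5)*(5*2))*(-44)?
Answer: 88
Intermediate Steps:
(A(-1, -5)*(5*2))*(-44) = ((5*2)/(-4 - 1))*(-44) = (10/(-5))*(-44) = -⅕*10*(-44) = -2*(-44) = 88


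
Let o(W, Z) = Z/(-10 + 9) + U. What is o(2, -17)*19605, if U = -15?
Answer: 39210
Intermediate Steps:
o(W, Z) = -15 - Z (o(W, Z) = Z/(-10 + 9) - 15 = Z/(-1) - 15 = -Z - 15 = -15 - Z)
o(2, -17)*19605 = (-15 - 1*(-17))*19605 = (-15 + 17)*19605 = 2*19605 = 39210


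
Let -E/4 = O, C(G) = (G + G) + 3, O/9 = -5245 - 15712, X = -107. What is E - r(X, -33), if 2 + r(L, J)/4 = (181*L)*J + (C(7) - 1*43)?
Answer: -1801880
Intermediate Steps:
O = -188613 (O = 9*(-5245 - 15712) = 9*(-20957) = -188613)
C(G) = 3 + 2*G (C(G) = 2*G + 3 = 3 + 2*G)
r(L, J) = -112 + 724*J*L (r(L, J) = -8 + 4*((181*L)*J + ((3 + 2*7) - 1*43)) = -8 + 4*(181*J*L + ((3 + 14) - 43)) = -8 + 4*(181*J*L + (17 - 43)) = -8 + 4*(181*J*L - 26) = -8 + 4*(-26 + 181*J*L) = -8 + (-104 + 724*J*L) = -112 + 724*J*L)
E = 754452 (E = -4*(-188613) = 754452)
E - r(X, -33) = 754452 - (-112 + 724*(-33)*(-107)) = 754452 - (-112 + 2556444) = 754452 - 1*2556332 = 754452 - 2556332 = -1801880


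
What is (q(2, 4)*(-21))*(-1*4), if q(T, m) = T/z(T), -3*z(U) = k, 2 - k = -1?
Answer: -168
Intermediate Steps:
k = 3 (k = 2 - 1*(-1) = 2 + 1 = 3)
z(U) = -1 (z(U) = -⅓*3 = -1)
q(T, m) = -T (q(T, m) = T/(-1) = T*(-1) = -T)
(q(2, 4)*(-21))*(-1*4) = (-1*2*(-21))*(-1*4) = -2*(-21)*(-4) = 42*(-4) = -168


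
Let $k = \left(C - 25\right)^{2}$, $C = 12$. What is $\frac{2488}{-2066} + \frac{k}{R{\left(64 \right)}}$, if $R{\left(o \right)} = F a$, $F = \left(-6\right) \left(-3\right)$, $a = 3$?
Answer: $\frac{107401}{55782} \approx 1.9254$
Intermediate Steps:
$k = 169$ ($k = \left(12 - 25\right)^{2} = \left(-13\right)^{2} = 169$)
$F = 18$
$R{\left(o \right)} = 54$ ($R{\left(o \right)} = 18 \cdot 3 = 54$)
$\frac{2488}{-2066} + \frac{k}{R{\left(64 \right)}} = \frac{2488}{-2066} + \frac{169}{54} = 2488 \left(- \frac{1}{2066}\right) + 169 \cdot \frac{1}{54} = - \frac{1244}{1033} + \frac{169}{54} = \frac{107401}{55782}$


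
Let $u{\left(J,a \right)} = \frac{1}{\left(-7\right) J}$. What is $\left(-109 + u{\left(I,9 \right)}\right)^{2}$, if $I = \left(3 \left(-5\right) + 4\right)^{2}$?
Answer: $\frac{8523720976}{717409} \approx 11881.0$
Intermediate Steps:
$I = 121$ ($I = \left(-15 + 4\right)^{2} = \left(-11\right)^{2} = 121$)
$u{\left(J,a \right)} = - \frac{1}{7 J}$
$\left(-109 + u{\left(I,9 \right)}\right)^{2} = \left(-109 - \frac{1}{7 \cdot 121}\right)^{2} = \left(-109 - \frac{1}{847}\right)^{2} = \left(- \frac{92324}{847}\right)^{2} = \frac{8523720976}{717409}$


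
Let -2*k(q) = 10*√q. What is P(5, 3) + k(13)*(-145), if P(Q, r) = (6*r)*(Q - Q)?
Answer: 725*√13 ≈ 2614.0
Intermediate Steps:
P(Q, r) = 0 (P(Q, r) = (6*r)*0 = 0)
k(q) = -5*√q
P(5, 3) + k(13)*(-145) = 0 - 5*√13*(-145) = 0 + 725*√13 = 725*√13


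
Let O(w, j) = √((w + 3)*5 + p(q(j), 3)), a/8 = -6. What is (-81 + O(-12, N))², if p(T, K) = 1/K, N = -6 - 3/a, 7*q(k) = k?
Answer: (243 - I*√402)²/9 ≈ 6516.3 - 1082.7*I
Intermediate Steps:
a = -48 (a = 8*(-6) = -48)
q(k) = k/7
N = -95/16 (N = -6 - 3/(-48) = -6 - 3*(-1/48) = -6 + 1/16 = -95/16 ≈ -5.9375)
O(w, j) = √(46/3 + 5*w) (O(w, j) = √((w + 3)*5 + 1/3) = √((3 + w)*5 + ⅓) = √((15 + 5*w) + ⅓) = √(46/3 + 5*w))
(-81 + O(-12, N))² = (-81 + √(138 + 45*(-12))/3)² = (-81 + √(138 - 540)/3)² = (-81 + √(-402)/3)² = (-81 + (I*√402)/3)² = (-81 + I*√402/3)²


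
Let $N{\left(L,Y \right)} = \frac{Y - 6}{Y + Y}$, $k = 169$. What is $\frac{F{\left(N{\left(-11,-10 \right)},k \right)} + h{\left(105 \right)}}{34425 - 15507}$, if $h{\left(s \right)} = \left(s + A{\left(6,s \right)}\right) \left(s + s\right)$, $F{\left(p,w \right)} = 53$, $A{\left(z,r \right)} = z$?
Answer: $\frac{23363}{18918} \approx 1.235$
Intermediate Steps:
$N{\left(L,Y \right)} = \frac{-6 + Y}{2 Y}$
$h{\left(s \right)} = 2 s \left(6 + s\right)$ ($h{\left(s \right)} = \left(s + 6\right) \left(s + s\right) = \left(6 + s\right) 2 s = 2 s \left(6 + s\right)$)
$\frac{F{\left(N{\left(-11,-10 \right)},k \right)} + h{\left(105 \right)}}{34425 - 15507} = \frac{53 + 2 \cdot 105 \left(6 + 105\right)}{34425 - 15507} = \frac{53 + 2 \cdot 105 \cdot 111}{18918} = \left(53 + 23310\right) \frac{1}{18918} = 23363 \cdot \frac{1}{18918} = \frac{23363}{18918}$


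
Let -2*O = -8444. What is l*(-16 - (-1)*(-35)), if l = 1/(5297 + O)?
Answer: -17/3173 ≈ -0.0053577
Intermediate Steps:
O = 4222 (O = -½*(-8444) = 4222)
l = 1/9519 (l = 1/(5297 + 4222) = 1/9519 ≈ 0.00010505)
l*(-16 - (-1)*(-35)) = (-16 - (-1)*(-35))/9519 = (-16 - 1*35)/9519 = (-16 - 35)/9519 = (1/9519)*(-51) = -17/3173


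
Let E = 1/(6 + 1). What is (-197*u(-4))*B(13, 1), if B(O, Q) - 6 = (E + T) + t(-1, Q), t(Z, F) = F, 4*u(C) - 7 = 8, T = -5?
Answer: -44325/28 ≈ -1583.0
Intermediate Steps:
u(C) = 15/4 (u(C) = 7/4 + (¼)*8 = 7/4 + 2 = 15/4)
E = ⅐ (E = 1/7 = ⅐ ≈ 0.14286)
B(O, Q) = 8/7 + Q (B(O, Q) = 6 + ((⅐ - 5) + Q) = 6 + (-34/7 + Q) = 8/7 + Q)
(-197*u(-4))*B(13, 1) = (-197*15/4)*(8/7 + 1) = -2955/4*15/7 = -44325/28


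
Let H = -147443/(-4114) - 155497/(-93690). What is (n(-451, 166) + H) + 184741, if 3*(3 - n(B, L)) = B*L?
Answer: 20210275772722/96360165 ≈ 2.0974e+5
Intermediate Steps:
n(B, L) = 3 - B*L/3
H = 3613412332/96360165 (H = -147443*(-1/4114) - 155497*(-1/93690) = 147443/4114 + 155497/93690 = 3613412332/96360165 ≈ 37.499)
(n(-451, 166) + H) + 184741 = ((3 - 1/3*(-451)*166) + 3613412332/96360165) + 184741 = ((3 + 74866/3) + 3613412332/96360165) + 184741 = (74875/3 + 3613412332/96360165) + 184741 = 2408602530457/96360165 + 184741 = 20210275772722/96360165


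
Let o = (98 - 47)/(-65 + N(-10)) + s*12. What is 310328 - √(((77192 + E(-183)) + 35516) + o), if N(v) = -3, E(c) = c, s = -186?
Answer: 310328 - √441169/2 ≈ 3.1000e+5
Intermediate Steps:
o = -8931/4 (o = (98 - 47)/(-65 - 3) - 186*12 = 51/(-68) - 2232 = 51*(-1/68) - 2232 = -¾ - 2232 = -8931/4 ≈ -2232.8)
310328 - √(((77192 + E(-183)) + 35516) + o) = 310328 - √(((77192 - 183) + 35516) - 8931/4) = 310328 - √((77009 + 35516) - 8931/4) = 310328 - √(112525 - 8931/4) = 310328 - √(441169/4) = 310328 - √441169/2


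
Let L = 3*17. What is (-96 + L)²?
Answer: 2025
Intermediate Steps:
L = 51
(-96 + L)² = (-96 + 51)² = (-45)² = 2025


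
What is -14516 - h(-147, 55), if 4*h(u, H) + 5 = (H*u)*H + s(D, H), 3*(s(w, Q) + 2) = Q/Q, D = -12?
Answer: 1159853/12 ≈ 96654.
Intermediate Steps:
s(w, Q) = -5/3 (s(w, Q) = -2 + (Q/Q)/3 = -2 + (⅓)*1 = -2 + ⅓ = -5/3)
h(u, H) = -5/3 + u*H²/4 (h(u, H) = -5/4 + ((H*u)*H - 5/3)/4 = -5/4 + (u*H² - 5/3)/4 = -5/4 + (-5/3 + u*H²)/4 = -5/4 + (-5/12 + u*H²/4) = -5/3 + u*H²/4)
-14516 - h(-147, 55) = -14516 - (-5/3 + (¼)*(-147)*55²) = -14516 - (-5/3 + (¼)*(-147)*3025) = -14516 - (-5/3 - 444675/4) = -14516 - 1*(-1334045/12) = -14516 + 1334045/12 = 1159853/12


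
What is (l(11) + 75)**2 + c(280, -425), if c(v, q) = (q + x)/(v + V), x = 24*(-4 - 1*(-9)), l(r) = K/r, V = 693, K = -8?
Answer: 649429892/117733 ≈ 5516.1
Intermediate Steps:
l(r) = -8/r
x = 120 (x = 24*(-4 + 9) = 24*5 = 120)
c(v, q) = (120 + q)/(693 + v) (c(v, q) = (q + 120)/(v + 693) = (120 + q)/(693 + v))
(l(11) + 75)**2 + c(280, -425) = (-8/11 + 75)**2 + (120 - 425)/(693 + 280) = (-8*1/11 + 75)**2 - 305/973 = (-8/11 + 75)**2 + (1/973)*(-305) = (817/11)**2 - 305/973 = 667489/121 - 305/973 = 649429892/117733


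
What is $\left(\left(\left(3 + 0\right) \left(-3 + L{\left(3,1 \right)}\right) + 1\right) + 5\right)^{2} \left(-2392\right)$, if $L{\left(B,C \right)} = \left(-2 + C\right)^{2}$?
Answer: $0$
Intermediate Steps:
$\left(\left(\left(3 + 0\right) \left(-3 + L{\left(3,1 \right)}\right) + 1\right) + 5\right)^{2} \left(-2392\right) = \left(\left(\left(3 + 0\right) \left(-3 + \left(-2 + 1\right)^{2}\right) + 1\right) + 5\right)^{2} \left(-2392\right) = \left(\left(3 \left(-3 + \left(-1\right)^{2}\right) + 1\right) + 5\right)^{2} \left(-2392\right) = \left(\left(3 \left(-3 + 1\right) + 1\right) + 5\right)^{2} \left(-2392\right) = \left(\left(3 \left(-2\right) + 1\right) + 5\right)^{2} \left(-2392\right) = \left(\left(-6 + 1\right) + 5\right)^{2} \left(-2392\right) = \left(-5 + 5\right)^{2} \left(-2392\right) = 0^{2} \left(-2392\right) = 0 \left(-2392\right) = 0$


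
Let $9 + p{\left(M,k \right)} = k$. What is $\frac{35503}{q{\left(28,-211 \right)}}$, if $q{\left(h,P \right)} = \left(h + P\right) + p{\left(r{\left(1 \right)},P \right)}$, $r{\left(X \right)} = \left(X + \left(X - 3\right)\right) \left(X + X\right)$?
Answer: $- \frac{2731}{31} \approx -88.097$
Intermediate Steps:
$r{\left(X \right)} = 2 X \left(-3 + 2 X\right)$ ($r{\left(X \right)} = \left(X + \left(-3 + X\right)\right) 2 X = \left(-3 + 2 X\right) 2 X = 2 X \left(-3 + 2 X\right)$)
$p{\left(M,k \right)} = -9 + k$
$q{\left(h,P \right)} = -9 + h + 2 P$ ($q{\left(h,P \right)} = \left(h + P\right) + \left(-9 + P\right) = \left(P + h\right) + \left(-9 + P\right) = -9 + h + 2 P$)
$\frac{35503}{q{\left(28,-211 \right)}} = \frac{35503}{-9 + 28 + 2 \left(-211\right)} = \frac{35503}{-9 + 28 - 422} = \frac{35503}{-403} = 35503 \left(- \frac{1}{403}\right) = - \frac{2731}{31}$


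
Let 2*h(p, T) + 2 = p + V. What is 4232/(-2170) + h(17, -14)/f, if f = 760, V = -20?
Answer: -644349/329840 ≈ -1.9535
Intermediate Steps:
h(p, T) = -11 + p/2 (h(p, T) = -1 + (p - 20)/2 = -1 + (-20 + p)/2 = -1 + (-10 + p/2) = -11 + p/2)
4232/(-2170) + h(17, -14)/f = 4232/(-2170) + (-11 + (1/2)*17)/760 = 4232*(-1/2170) + (-11 + 17/2)*(1/760) = -2116/1085 - 5/2*1/760 = -2116/1085 - 1/304 = -644349/329840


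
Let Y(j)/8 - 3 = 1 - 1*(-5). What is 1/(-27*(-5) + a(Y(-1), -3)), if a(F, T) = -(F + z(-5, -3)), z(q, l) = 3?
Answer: 1/60 ≈ 0.016667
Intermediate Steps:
Y(j) = 72 (Y(j) = 24 + 8*(1 - 1*(-5)) = 24 + 8*(1 + 5) = 24 + 8*6 = 24 + 48 = 72)
a(F, T) = -3 - F (a(F, T) = -(F + 3) = -(3 + F) = -3 - F)
1/(-27*(-5) + a(Y(-1), -3)) = 1/(-27*(-5) + (-3 - 1*72)) = 1/(135 + (-3 - 72)) = 1/(135 - 75) = 1/60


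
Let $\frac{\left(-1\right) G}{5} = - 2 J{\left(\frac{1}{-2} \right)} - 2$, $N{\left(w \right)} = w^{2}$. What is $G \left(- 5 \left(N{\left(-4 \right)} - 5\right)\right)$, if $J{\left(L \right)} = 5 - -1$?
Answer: $-3850$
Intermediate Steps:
$J{\left(L \right)} = 6$ ($J{\left(L \right)} = 5 + 1 = 6$)
$G = 70$ ($G = - 5 \left(\left(-2\right) 6 - 2\right) = - 5 \left(-12 - 2\right) = \left(-5\right) \left(-14\right) = 70$)
$G \left(- 5 \left(N{\left(-4 \right)} - 5\right)\right) = 70 \left(- 5 \left(\left(-4\right)^{2} - 5\right)\right) = 70 \left(- 5 \left(16 - 5\right)\right) = 70 \left(\left(-5\right) 11\right) = 70 \left(-55\right) = -3850$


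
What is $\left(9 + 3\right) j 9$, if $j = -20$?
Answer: $-2160$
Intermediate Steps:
$\left(9 + 3\right) j 9 = \left(9 + 3\right) \left(-20\right) 9 = 12 \left(-20\right) 9 = \left(-240\right) 9 = -2160$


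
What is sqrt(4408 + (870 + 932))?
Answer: 3*sqrt(690) ≈ 78.804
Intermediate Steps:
sqrt(4408 + (870 + 932)) = sqrt(4408 + 1802) = sqrt(6210) = 3*sqrt(690)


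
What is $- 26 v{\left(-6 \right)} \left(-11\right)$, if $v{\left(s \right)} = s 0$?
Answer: $0$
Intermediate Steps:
$v{\left(s \right)} = 0$
$- 26 v{\left(-6 \right)} \left(-11\right) = \left(-26\right) 0 \left(-11\right) = 0 \left(-11\right) = 0$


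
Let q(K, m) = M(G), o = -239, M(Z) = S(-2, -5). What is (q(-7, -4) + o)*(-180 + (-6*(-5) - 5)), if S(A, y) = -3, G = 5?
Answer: 37510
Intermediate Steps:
M(Z) = -3
q(K, m) = -3
(q(-7, -4) + o)*(-180 + (-6*(-5) - 5)) = (-3 - 239)*(-180 + (-6*(-5) - 5)) = -242*(-180 + (30 - 5)) = -242*(-180 + 25) = -242*(-155) = 37510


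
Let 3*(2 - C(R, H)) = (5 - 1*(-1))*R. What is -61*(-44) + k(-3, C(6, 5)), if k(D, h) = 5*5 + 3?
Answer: 2712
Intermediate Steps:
C(R, H) = 2 - 2*R (C(R, H) = 2 - (5 - 1*(-1))*R/3 = 2 - (5 + 1)*R/3 = 2 - 2*R)
k(D, h) = 28 (k(D, h) = 25 + 3 = 28)
-61*(-44) + k(-3, C(6, 5)) = -61*(-44) + 28 = 2684 + 28 = 2712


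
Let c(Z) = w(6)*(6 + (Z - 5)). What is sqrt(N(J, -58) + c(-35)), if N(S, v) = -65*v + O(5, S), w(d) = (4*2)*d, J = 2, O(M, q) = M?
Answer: sqrt(2143) ≈ 46.293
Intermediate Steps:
w(d) = 8*d
N(S, v) = 5 - 65*v (N(S, v) = -65*v + 5 = 5 - 65*v)
c(Z) = 48 + 48*Z (c(Z) = (8*6)*(6 + (Z - 5)) = 48*(6 + (-5 + Z)) = 48*(1 + Z) = 48 + 48*Z)
sqrt(N(J, -58) + c(-35)) = sqrt((5 - 65*(-58)) + (48 + 48*(-35))) = sqrt((5 + 3770) + (48 - 1680)) = sqrt(3775 - 1632) = sqrt(2143)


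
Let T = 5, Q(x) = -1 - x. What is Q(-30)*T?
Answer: 145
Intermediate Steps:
Q(-30)*T = (-1 - 1*(-30))*5 = (-1 + 30)*5 = 29*5 = 145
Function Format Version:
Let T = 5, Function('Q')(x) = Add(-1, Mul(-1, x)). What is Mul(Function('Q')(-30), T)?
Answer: 145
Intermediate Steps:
Mul(Function('Q')(-30), T) = Mul(Add(-1, Mul(-1, -30)), 5) = Mul(Add(-1, 30), 5) = Mul(29, 5) = 145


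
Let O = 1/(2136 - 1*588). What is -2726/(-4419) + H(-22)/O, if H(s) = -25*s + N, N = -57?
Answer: 3372424442/4419 ≈ 7.6317e+5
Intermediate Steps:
H(s) = -57 - 25*s (H(s) = -25*s - 57 = -57 - 25*s)
O = 1/1548 (O = 1/(2136 - 588) = 1/1548 ≈ 0.00064600)
-2726/(-4419) + H(-22)/O = -2726/(-4419) + (-57 - 25*(-22))/(1/1548) = -2726*(-1/4419) + (-57 + 550)*1548 = 2726/4419 + 493*1548 = 2726/4419 + 763164 = 3372424442/4419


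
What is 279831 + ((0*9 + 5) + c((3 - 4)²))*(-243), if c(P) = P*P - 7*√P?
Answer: 280074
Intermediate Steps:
c(P) = P² - 7*√P
279831 + ((0*9 + 5) + c((3 - 4)²))*(-243) = 279831 + ((0*9 + 5) + (((3 - 4)²)² - 7*√((3 - 4)²)))*(-243) = 279831 + ((0 + 5) + (((-1)²)² - 7*√((-1)²)))*(-243) = 279831 + (5 + (1² - 7*√1))*(-243) = 279831 + (5 + (1 - 7*1))*(-243) = 279831 + (5 + (1 - 7))*(-243) = 279831 + (5 - 6)*(-243) = 279831 - 1*(-243) = 279831 + 243 = 280074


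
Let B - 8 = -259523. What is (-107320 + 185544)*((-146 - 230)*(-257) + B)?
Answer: -12741359792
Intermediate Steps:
B = -259515 (B = 8 - 259523 = -259515)
(-107320 + 185544)*((-146 - 230)*(-257) + B) = (-107320 + 185544)*((-146 - 230)*(-257) - 259515) = 78224*(-376*(-257) - 259515) = 78224*(96632 - 259515) = 78224*(-162883) = -12741359792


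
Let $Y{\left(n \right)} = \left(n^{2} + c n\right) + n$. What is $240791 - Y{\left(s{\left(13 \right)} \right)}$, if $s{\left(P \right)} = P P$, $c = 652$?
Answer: $101873$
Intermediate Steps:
$s{\left(P \right)} = P^{2}$
$Y{\left(n \right)} = n^{2} + 653 n$ ($Y{\left(n \right)} = \left(n^{2} + 652 n\right) + n = n^{2} + 653 n$)
$240791 - Y{\left(s{\left(13 \right)} \right)} = 240791 - 13^{2} \left(653 + 13^{2}\right) = 240791 - 169 \left(653 + 169\right) = 240791 - 169 \cdot 822 = 240791 - 138918 = 101873$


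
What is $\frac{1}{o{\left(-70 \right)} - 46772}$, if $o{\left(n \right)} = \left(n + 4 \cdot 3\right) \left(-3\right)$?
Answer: $- \frac{1}{46598} \approx -2.146 \cdot 10^{-5}$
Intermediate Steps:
$o{\left(n \right)} = -36 - 3 n$ ($o{\left(n \right)} = \left(n + 12\right) \left(-3\right) = \left(12 + n\right) \left(-3\right) = -36 - 3 n$)
$\frac{1}{o{\left(-70 \right)} - 46772} = \frac{1}{\left(-36 - -210\right) - 46772} = \frac{1}{\left(-36 + 210\right) - 46772} = \frac{1}{174 - 46772} = \frac{1}{-46598} = - \frac{1}{46598}$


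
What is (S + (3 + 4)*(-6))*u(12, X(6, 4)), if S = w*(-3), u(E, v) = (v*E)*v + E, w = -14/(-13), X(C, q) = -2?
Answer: -35280/13 ≈ -2713.8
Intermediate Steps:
w = 14/13 (w = -14*(-1/13) = 14/13 ≈ 1.0769)
u(E, v) = E + E*v**2 (u(E, v) = (E*v)*v + E = E*v**2 + E = E + E*v**2)
S = -42/13 (S = (14/13)*(-3) = -42/13 ≈ -3.2308)
(S + (3 + 4)*(-6))*u(12, X(6, 4)) = (-42/13 + (3 + 4)*(-6))*(12*(1 + (-2)**2)) = (-42/13 + 7*(-6))*(12*(1 + 4)) = (-42/13 - 42)*(12*5) = -588/13*60 = -35280/13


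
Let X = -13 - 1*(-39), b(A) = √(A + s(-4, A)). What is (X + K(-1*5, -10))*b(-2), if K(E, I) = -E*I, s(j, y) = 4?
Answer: -24*√2 ≈ -33.941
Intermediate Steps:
b(A) = √(4 + A) (b(A) = √(A + 4) = √(4 + A))
K(E, I) = -E*I
X = 26 (X = -13 + 39 = 26)
(X + K(-1*5, -10))*b(-2) = (26 - 1*(-1*5)*(-10))*√(4 - 2) = (26 - 1*(-5)*(-10))*√2 = (26 - 50)*√2 = -24*√2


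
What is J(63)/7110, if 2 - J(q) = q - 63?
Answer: 1/3555 ≈ 0.00028129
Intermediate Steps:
J(q) = 65 - q (J(q) = 2 - (q - 63) = 2 - (-63 + q) = 2 + (63 - q) = 65 - q)
J(63)/7110 = (65 - 1*63)/7110 = (65 - 63)*(1/7110) = 2*(1/7110) = 1/3555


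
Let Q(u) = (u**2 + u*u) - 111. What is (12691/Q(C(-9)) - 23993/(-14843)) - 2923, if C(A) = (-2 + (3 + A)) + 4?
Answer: -3613978097/1172597 ≈ -3082.0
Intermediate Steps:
C(A) = 5 + A (C(A) = (1 + A) + 4 = 5 + A)
Q(u) = -111 + 2*u**2 (Q(u) = (u**2 + u**2) - 111 = 2*u**2 - 111 = -111 + 2*u**2)
(12691/Q(C(-9)) - 23993/(-14843)) - 2923 = (12691/(-111 + 2*(5 - 9)**2) - 23993/(-14843)) - 2923 = (12691/(-111 + 2*(-4)**2) - 23993*(-1/14843)) - 2923 = (12691/(-111 + 2*16) + 23993/14843) - 2923 = (12691/(-111 + 32) + 23993/14843) - 2923 = (12691/(-79) + 23993/14843) - 2923 = (12691*(-1/79) + 23993/14843) - 2923 = (-12691/79 + 23993/14843) - 2923 = -186477066/1172597 - 2923 = -3613978097/1172597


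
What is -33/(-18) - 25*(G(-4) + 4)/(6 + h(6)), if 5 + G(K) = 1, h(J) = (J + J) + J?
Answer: 11/6 ≈ 1.8333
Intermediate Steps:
h(J) = 3*J (h(J) = 2*J + J = 3*J)
G(K) = -4 (G(K) = -5 + 1 = -4)
-33/(-18) - 25*(G(-4) + 4)/(6 + h(6)) = -33/(-18) - 25*(-4 + 4)/(6 + 3*6) = -33*(-1/18) - 0/(6 + 18) = 11/6 - 0/24 = 11/6 - 25*0 = 11/6 + 0 = 11/6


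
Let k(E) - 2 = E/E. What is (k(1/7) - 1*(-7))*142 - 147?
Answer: 1273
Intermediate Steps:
k(E) = 3 (k(E) = 2 + E/E = 2 + 1 = 3)
(k(1/7) - 1*(-7))*142 - 147 = (3 - 1*(-7))*142 - 147 = (3 + 7)*142 - 147 = 10*142 - 147 = 1420 - 147 = 1273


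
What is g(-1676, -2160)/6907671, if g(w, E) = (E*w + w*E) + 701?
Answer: 7241021/6907671 ≈ 1.0483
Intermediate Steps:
g(w, E) = 701 + 2*E*w (g(w, E) = (E*w + E*w) + 701 = 2*E*w + 701 = 701 + 2*E*w)
g(-1676, -2160)/6907671 = (701 + 2*(-2160)*(-1676))/6907671 = (701 + 7240320)*(1/6907671) = 7241021*(1/6907671) = 7241021/6907671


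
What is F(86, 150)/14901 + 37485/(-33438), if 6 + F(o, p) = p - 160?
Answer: -186366331/166086546 ≈ -1.1221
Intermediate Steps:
F(o, p) = -166 + p (F(o, p) = -6 + (p - 160) = -6 + (-160 + p) = -166 + p)
F(86, 150)/14901 + 37485/(-33438) = (-166 + 150)/14901 + 37485/(-33438) = -16*1/14901 + 37485*(-1/33438) = -16/14901 - 12495/11146 = -186366331/166086546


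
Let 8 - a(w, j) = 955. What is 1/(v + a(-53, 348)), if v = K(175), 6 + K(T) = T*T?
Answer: 1/29672 ≈ 3.3702e-5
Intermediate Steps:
K(T) = -6 + T**2 (K(T) = -6 + T*T = -6 + T**2)
v = 30619 (v = -6 + 175**2 = -6 + 30625 = 30619)
a(w, j) = -947 (a(w, j) = 8 - 1*955 = 8 - 955 = -947)
1/(v + a(-53, 348)) = 1/(30619 - 947) = 1/29672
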